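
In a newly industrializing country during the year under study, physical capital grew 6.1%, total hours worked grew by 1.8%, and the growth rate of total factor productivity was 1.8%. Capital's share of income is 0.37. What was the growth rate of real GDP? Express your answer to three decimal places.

Labor's share = 1 − 0.37 = 0.63.
Physical capital: 0.37 × 6.1 = 2.257 pp.
Total hours worked: 0.63 × 1.8 = 1.134 pp.
Output growth = 1.8 + 3.391 = 5.191%.

5.191%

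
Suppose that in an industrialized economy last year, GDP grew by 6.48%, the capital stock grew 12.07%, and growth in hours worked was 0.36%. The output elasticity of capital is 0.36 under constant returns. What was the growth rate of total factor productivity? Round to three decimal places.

Total factor productivity growth was 1.904%.

Labor's share = 1 − 0.36 = 0.64.
The capital stock: 0.36 × 12.07 = 4.3452 pp.
Hours worked: 0.64 × 0.36 = 0.2304 pp.
TFP growth = 6.48 − 4.5756 = 1.9044%.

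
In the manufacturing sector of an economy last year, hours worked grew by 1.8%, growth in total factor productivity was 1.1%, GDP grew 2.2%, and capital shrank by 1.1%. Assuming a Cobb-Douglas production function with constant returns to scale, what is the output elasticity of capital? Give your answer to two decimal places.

gY = gA + α·gK + (1−α)·gL, so gY − gA − gL = α(gK − gL).
2.2 − 1.1 − 1.8 = α × (-1.1 − 1.8).
-0.7 = -2.9 α, so α = 0.2414.

0.24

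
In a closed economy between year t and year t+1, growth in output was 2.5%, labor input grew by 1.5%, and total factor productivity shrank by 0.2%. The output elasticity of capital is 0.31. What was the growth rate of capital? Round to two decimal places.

Capital grew 5.37%.

Labor's share = 1 − 0.31 = 0.69.
gY = gA + 0.69×1.5 + 0.31×g.
0.31×g = 2.5 + 0.2 − 1.035 = 1.665.
g = 1.665 / 0.31 = 5.371%.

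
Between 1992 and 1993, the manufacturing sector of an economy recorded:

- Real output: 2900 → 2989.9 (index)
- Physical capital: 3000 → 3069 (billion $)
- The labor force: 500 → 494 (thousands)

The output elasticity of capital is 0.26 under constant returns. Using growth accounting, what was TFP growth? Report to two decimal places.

Real output growth = (2989.9 − 2900) / 2900 = 3.1%.
Physical capital growth = (3069 − 3000) / 3000 = 2.3%.
The labor force growth = (494 − 500) / 500 = -1.2%.
Labor's share = 1 − 0.26 = 0.74.
Physical capital: 0.26 × 2.3 = 0.598 pp.
The labor force: 0.74 × (-1.2) = -0.888 pp.
TFP growth = 3.1 + 0.29 = 3.39%.

TFP grew 3.39%.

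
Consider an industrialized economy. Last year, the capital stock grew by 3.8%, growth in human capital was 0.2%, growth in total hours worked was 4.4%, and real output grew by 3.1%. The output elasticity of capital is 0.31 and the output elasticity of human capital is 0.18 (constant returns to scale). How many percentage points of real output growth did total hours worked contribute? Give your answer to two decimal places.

Labor's share = 1 − 0.31 − 0.18 = 0.51.
Contribution = share × growth = 0.51 × 4.4 = 2.244 pp.

2.24 pp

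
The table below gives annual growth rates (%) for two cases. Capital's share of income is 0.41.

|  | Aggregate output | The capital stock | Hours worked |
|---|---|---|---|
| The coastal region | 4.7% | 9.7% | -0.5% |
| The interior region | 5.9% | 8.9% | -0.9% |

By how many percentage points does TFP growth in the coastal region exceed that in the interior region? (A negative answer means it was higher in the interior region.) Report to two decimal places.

-1.76 percentage points

Labor's share = 1 − 0.41 = 0.59.
The coastal region: TFP = 4.7 − 3.977 + 0.295 = 1.018%.
The interior region: TFP = 5.9 − 3.649 + 0.531 = 2.782%.
Difference = 1.018 − (2.782) = -1.764 pp.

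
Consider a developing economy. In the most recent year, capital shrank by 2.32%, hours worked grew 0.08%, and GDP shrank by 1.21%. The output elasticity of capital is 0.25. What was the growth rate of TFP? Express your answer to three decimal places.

-0.690%

Labor's share = 1 − 0.25 = 0.75.
Capital: 0.25 × (-2.32) = -0.58 pp.
Hours worked: 0.75 × 0.08 = 0.06 pp.
TFP growth = -1.21 + 0.52 = -0.69%.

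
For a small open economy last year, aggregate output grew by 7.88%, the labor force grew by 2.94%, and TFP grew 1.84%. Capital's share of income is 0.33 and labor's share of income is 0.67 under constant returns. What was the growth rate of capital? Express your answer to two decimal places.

12.33%

Labor's share = 1 − 0.33 = 0.67.
gY = gA + 0.67×2.94 + 0.33×g.
0.33×g = 7.88 − 1.84 − 1.9698 = 4.0702.
g = 4.0702 / 0.33 = 12.3339%.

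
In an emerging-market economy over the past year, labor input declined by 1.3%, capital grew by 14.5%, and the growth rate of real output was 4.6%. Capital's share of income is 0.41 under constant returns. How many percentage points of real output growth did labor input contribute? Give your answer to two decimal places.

-0.77 pp

Labor's share = 1 − 0.41 = 0.59.
Contribution = share × growth = 0.59 × (-1.3) = -0.767 pp.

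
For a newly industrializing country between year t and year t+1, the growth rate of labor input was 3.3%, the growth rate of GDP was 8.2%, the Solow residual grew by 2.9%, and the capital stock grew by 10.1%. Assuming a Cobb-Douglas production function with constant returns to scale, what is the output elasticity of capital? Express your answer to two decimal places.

gY = gA + α·gK + (1−α)·gL, so gY − gA − gL = α(gK − gL).
8.2 − 2.9 − 3.3 = α × (10.1 − 3.3).
2 = 6.8 α, so α = 0.2941.

The output elasticity of capital is 0.29.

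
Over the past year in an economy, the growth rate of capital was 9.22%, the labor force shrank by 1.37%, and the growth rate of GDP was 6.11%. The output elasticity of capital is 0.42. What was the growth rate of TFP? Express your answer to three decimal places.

TFP grew 3.032%.

Labor's share = 1 − 0.42 = 0.58.
Capital: 0.42 × 9.22 = 3.8724 pp.
The labor force: 0.58 × (-1.37) = -0.7946 pp.
TFP growth = 6.11 − 3.0778 = 3.0322%.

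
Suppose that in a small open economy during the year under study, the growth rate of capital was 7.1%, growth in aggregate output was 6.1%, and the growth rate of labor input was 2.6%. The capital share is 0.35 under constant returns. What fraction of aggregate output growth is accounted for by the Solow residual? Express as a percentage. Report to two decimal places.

Labor's share = 1 − 0.35 = 0.65.
Capital: 0.35 × 7.1 = 2.485 pp.
Labor input: 0.65 × 2.6 = 1.69 pp.
TFP growth = 6.1 − 4.175 = 1.925%.
TFP share of growth = 1.925 / 6.1 × 100 = 31.5574%.

31.56%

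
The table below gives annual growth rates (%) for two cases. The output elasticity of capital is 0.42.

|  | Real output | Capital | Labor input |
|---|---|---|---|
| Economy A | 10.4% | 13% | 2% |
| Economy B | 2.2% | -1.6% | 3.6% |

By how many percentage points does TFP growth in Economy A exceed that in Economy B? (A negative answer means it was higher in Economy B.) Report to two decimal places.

Labor's share = 1 − 0.42 = 0.58.
Economy A: TFP = 10.4 − 5.46 − 1.16 = 3.78%.
Economy B: TFP = 2.2 + 0.672 − 2.088 = 0.784%.
Difference = 3.78 − (0.784) = 2.996 pp.

3.00 percentage points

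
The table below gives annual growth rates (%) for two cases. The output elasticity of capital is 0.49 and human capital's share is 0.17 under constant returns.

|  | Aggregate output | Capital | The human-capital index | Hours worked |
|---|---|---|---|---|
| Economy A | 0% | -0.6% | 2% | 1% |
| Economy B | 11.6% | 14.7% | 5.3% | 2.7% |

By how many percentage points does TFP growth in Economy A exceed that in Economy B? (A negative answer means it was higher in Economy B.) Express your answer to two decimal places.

-2.96 percentage points

Labor's share = 1 − 0.49 − 0.17 = 0.34.
Economy A: TFP = 0 + 0.294 − 0.34 − 0.34 = -0.386%.
Economy B: TFP = 11.6 − 7.203 − 0.901 − 0.918 = 2.578%.
Difference = -0.386 − (2.578) = -2.964 pp.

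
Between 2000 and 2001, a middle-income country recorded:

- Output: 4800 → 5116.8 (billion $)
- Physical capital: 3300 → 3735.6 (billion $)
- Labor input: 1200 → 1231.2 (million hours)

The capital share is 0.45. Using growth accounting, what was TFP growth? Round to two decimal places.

-0.77%

Output growth = (5116.8 − 4800) / 4800 = 6.6%.
Physical capital growth = (3735.6 − 3300) / 3300 = 13.2%.
Labor input growth = (1231.2 − 1200) / 1200 = 2.6%.
Labor's share = 1 − 0.45 = 0.55.
Physical capital: 0.45 × 13.2 = 5.94 pp.
Labor input: 0.55 × 2.6 = 1.43 pp.
TFP growth = 6.6 − 7.37 = -0.77%.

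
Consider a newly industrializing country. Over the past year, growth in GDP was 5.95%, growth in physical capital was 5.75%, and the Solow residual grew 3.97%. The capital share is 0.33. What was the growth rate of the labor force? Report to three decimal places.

The labor force growth was 0.123%.

Labor's share = 1 − 0.33 = 0.67.
gY = gA + 0.33×5.75 + 0.67×g.
0.67×g = 5.95 − 3.97 − 1.8975 = 0.0825.
g = 0.0825 / 0.67 = 0.12313%.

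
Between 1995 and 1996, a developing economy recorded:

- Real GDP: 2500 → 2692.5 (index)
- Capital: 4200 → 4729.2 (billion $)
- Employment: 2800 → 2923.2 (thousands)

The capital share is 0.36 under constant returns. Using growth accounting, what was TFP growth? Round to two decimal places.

Real GDP growth = (2692.5 − 2500) / 2500 = 7.7%.
Capital growth = (4729.2 − 4200) / 4200 = 12.6%.
Employment growth = (2923.2 − 2800) / 2800 = 4.4%.
Labor's share = 1 − 0.36 = 0.64.
Capital: 0.36 × 12.6 = 4.536 pp.
Employment: 0.64 × 4.4 = 2.816 pp.
TFP growth = 7.7 − 7.352 = 0.348%.

0.35%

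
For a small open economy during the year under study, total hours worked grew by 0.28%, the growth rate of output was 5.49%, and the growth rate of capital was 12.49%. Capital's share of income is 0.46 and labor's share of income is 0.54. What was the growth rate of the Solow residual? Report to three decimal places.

Labor's share = 1 − 0.46 = 0.54.
Capital: 0.46 × 12.49 = 5.7454 pp.
Total hours worked: 0.54 × 0.28 = 0.1512 pp.
TFP growth = 5.49 − 5.8966 = -0.4066%.

-0.407%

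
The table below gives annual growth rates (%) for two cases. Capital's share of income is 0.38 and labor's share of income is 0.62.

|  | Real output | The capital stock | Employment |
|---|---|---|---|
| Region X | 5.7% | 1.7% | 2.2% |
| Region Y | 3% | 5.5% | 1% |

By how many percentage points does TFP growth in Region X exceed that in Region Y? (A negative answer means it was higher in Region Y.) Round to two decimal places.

3.40 percentage points

Labor's share = 1 − 0.38 = 0.62.
Region X: TFP = 5.7 − 0.646 − 1.364 = 3.69%.
Region Y: TFP = 3 − 2.09 − 0.62 = 0.29%.
Difference = 3.69 − (0.29) = 3.4 pp.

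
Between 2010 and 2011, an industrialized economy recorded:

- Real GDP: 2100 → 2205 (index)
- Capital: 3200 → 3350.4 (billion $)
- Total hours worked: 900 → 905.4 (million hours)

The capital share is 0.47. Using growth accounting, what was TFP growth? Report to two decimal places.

Real GDP growth = (2205 − 2100) / 2100 = 5%.
Capital growth = (3350.4 − 3200) / 3200 = 4.7%.
Total hours worked growth = (905.4 − 900) / 900 = 0.6%.
Labor's share = 1 − 0.47 = 0.53.
Capital: 0.47 × 4.7 = 2.209 pp.
Total hours worked: 0.53 × 0.6 = 0.318 pp.
TFP growth = 5 − 2.527 = 2.473%.

TFP growth was 2.47%.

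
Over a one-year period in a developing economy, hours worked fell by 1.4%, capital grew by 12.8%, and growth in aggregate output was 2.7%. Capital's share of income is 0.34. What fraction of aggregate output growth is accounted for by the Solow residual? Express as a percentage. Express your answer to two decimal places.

Labor's share = 1 − 0.34 = 0.66.
Capital: 0.34 × 12.8 = 4.352 pp.
Hours worked: 0.66 × (-1.4) = -0.924 pp.
TFP growth = 2.7 − 3.428 = -0.728%.
TFP share of growth = -0.728 / 2.7 × 100 = -26.963%.

The Solow residual accounted for -26.96% of growth.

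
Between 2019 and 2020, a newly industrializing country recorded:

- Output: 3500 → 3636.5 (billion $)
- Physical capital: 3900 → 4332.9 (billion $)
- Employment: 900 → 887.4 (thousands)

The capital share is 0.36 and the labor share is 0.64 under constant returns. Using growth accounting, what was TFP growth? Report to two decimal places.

Output growth = (3636.5 − 3500) / 3500 = 3.9%.
Physical capital growth = (4332.9 − 3900) / 3900 = 11.1%.
Employment growth = (887.4 − 900) / 900 = -1.4%.
Labor's share = 1 − 0.36 = 0.64.
Physical capital: 0.36 × 11.1 = 3.996 pp.
Employment: 0.64 × (-1.4) = -0.896 pp.
TFP growth = 3.9 − 3.1 = 0.8%.

TFP grew 0.80%.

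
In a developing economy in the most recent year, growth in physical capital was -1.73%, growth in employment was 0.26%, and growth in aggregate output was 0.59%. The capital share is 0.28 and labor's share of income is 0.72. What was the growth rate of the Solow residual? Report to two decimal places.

Labor's share = 1 − 0.28 = 0.72.
Physical capital: 0.28 × (-1.73) = -0.4844 pp.
Employment: 0.72 × 0.26 = 0.1872 pp.
TFP growth = 0.59 + 0.2972 = 0.8872%.

0.89%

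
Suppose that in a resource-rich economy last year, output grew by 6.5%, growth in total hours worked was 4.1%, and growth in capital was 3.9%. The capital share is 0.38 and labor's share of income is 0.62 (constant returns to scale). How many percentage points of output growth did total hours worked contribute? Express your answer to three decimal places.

Labor's share = 1 − 0.38 = 0.62.
Contribution = share × growth = 0.62 × 4.1 = 2.542 pp.

2.542 percentage points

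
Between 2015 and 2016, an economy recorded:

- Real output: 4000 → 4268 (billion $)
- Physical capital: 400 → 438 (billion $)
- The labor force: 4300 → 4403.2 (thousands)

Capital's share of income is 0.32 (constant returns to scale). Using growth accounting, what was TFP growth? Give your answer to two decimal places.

Real output growth = (4268 − 4000) / 4000 = 6.7%.
Physical capital growth = (438 − 400) / 400 = 9.5%.
The labor force growth = (4403.2 − 4300) / 4300 = 2.4%.
Labor's share = 1 − 0.32 = 0.68.
Physical capital: 0.32 × 9.5 = 3.04 pp.
The labor force: 0.68 × 2.4 = 1.632 pp.
TFP growth = 6.7 − 4.672 = 2.028%.

2.03%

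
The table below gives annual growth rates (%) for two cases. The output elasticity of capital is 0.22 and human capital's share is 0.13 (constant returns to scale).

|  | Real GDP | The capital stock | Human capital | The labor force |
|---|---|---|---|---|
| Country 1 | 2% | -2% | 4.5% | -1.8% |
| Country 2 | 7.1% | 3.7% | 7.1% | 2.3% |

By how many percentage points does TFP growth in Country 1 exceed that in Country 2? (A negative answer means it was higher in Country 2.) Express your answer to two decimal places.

Labor's share = 1 − 0.22 − 0.13 = 0.65.
Country 1: TFP = 2 + 0.44 − 0.585 + 1.17 = 3.025%.
Country 2: TFP = 7.1 − 0.814 − 0.923 − 1.495 = 3.868%.
Difference = 3.025 − (3.868) = -0.843 pp.

-0.84 percentage points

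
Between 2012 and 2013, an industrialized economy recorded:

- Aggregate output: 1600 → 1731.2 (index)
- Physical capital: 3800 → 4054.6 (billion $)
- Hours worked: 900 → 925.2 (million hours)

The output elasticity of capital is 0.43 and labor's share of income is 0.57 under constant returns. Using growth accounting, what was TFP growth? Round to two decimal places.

TFP grew 3.72%.

Aggregate output growth = (1731.2 − 1600) / 1600 = 8.2%.
Physical capital growth = (4054.6 − 3800) / 3800 = 6.7%.
Hours worked growth = (925.2 − 900) / 900 = 2.8%.
Labor's share = 1 − 0.43 = 0.57.
Physical capital: 0.43 × 6.7 = 2.881 pp.
Hours worked: 0.57 × 2.8 = 1.596 pp.
TFP growth = 8.2 − 4.477 = 3.723%.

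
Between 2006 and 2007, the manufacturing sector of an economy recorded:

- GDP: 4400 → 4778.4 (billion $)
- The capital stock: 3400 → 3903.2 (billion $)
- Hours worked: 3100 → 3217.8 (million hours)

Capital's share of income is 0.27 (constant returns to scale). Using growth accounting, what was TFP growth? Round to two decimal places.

GDP growth = (4778.4 − 4400) / 4400 = 8.6%.
The capital stock growth = (3903.2 − 3400) / 3400 = 14.8%.
Hours worked growth = (3217.8 − 3100) / 3100 = 3.8%.
Labor's share = 1 − 0.27 = 0.73.
The capital stock: 0.27 × 14.8 = 3.996 pp.
Hours worked: 0.73 × 3.8 = 2.774 pp.
TFP growth = 8.6 − 6.77 = 1.83%.

TFP grew 1.83%.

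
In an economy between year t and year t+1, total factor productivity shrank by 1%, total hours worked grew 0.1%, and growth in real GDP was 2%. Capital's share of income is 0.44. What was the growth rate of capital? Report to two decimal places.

Capital growth was 6.69%.

Labor's share = 1 − 0.44 = 0.56.
gY = gA + 0.56×0.1 + 0.44×g.
0.44×g = 2 + 1 − 0.056 = 2.944.
g = 2.944 / 0.44 = 6.6909%.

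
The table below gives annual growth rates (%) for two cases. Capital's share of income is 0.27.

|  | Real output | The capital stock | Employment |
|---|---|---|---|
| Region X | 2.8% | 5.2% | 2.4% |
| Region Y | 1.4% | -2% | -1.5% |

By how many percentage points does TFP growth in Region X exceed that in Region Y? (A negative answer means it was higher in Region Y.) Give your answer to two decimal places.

Labor's share = 1 − 0.27 = 0.73.
Region X: TFP = 2.8 − 1.404 − 1.752 = -0.356%.
Region Y: TFP = 1.4 + 0.54 + 1.095 = 3.035%.
Difference = -0.356 − (3.035) = -3.391 pp.

-3.39 percentage points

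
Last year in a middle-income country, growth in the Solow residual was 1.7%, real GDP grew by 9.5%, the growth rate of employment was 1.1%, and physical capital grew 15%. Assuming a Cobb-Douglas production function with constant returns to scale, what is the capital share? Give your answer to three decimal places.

0.482

gY = gA + α·gK + (1−α)·gL, so gY − gA − gL = α(gK − gL).
9.5 − 1.7 − 1.1 = α × (15 − 1.1).
6.7 = 13.9 α, so α = 0.48201.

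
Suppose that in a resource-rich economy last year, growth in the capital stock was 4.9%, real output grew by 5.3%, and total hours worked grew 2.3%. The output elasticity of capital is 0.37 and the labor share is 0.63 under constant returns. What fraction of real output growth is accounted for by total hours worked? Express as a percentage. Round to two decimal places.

Total hours worked accounted for 27.34% of growth.

Labor's share = 1 − 0.37 = 0.63.
Total hours worked contributed 0.63 × 2.3 = 1.449 pp.
Share of growth = 1.449 / 5.3 × 100 = 27.3396%.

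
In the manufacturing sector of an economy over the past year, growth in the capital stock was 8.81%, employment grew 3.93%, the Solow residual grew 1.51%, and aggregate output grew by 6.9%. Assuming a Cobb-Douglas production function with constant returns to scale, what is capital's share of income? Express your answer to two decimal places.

α = 0.30

gY = gA + α·gK + (1−α)·gL, so gY − gA − gL = α(gK − gL).
6.9 − 1.51 − 3.93 = α × (8.81 − 3.93).
1.46 = 4.88 α, so α = 0.2992.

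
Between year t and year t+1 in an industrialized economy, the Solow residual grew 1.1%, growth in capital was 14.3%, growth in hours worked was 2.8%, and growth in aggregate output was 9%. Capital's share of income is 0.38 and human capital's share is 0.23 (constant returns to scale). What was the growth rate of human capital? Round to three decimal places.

Human capital growth was 5.974%.

Labor's share = 1 − 0.38 − 0.23 = 0.39.
gY = gA + 0.38×14.3 + 0.39×2.8 + 0.23×g.
0.23×g = 9 − 1.1 − 6.526 = 1.374.
g = 1.374 / 0.23 = 5.97391%.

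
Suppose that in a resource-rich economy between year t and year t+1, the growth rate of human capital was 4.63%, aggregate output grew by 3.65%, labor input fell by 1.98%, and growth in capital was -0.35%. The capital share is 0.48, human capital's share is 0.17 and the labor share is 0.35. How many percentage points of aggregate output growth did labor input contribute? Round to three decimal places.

-0.693 pp

Labor's share = 1 − 0.48 − 0.17 = 0.35.
Contribution = share × growth = 0.35 × (-1.98) = -0.693 pp.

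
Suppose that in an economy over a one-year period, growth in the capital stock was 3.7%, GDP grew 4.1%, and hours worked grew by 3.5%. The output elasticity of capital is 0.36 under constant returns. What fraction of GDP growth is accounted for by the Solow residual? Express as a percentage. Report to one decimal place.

The Solow residual accounted for 12.9% of growth.

Labor's share = 1 − 0.36 = 0.64.
The capital stock: 0.36 × 3.7 = 1.332 pp.
Hours worked: 0.64 × 3.5 = 2.24 pp.
TFP growth = 4.1 − 3.572 = 0.528%.
TFP share of growth = 0.528 / 4.1 × 100 = 12.878%.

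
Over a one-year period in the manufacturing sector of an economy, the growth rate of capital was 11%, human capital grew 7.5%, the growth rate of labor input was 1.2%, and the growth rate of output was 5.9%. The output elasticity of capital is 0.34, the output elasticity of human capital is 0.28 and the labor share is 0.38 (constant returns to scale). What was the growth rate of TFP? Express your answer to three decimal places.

-0.396%

Labor's share = 1 − 0.34 − 0.28 = 0.38.
Capital: 0.34 × 11 = 3.74 pp.
Human capital: 0.28 × 7.5 = 2.1 pp.
Labor input: 0.38 × 1.2 = 0.456 pp.
TFP growth = 5.9 − 6.296 = -0.396%.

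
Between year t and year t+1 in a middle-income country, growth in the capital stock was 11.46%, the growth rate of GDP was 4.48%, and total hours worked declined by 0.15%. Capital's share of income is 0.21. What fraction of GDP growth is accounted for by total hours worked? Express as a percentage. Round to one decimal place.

Labor's share = 1 − 0.21 = 0.79.
Total hours worked contributed 0.79 × (-0.15) = -0.1185 pp.
Share of growth = -0.1185 / 4.48 × 100 = -2.645%.

Total hours worked accounted for -2.6% of growth.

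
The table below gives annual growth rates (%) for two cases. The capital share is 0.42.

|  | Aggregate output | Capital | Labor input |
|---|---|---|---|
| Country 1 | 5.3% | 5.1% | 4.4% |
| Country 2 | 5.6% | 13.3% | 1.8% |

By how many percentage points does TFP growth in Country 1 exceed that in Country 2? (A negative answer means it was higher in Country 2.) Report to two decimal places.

Labor's share = 1 − 0.42 = 0.58.
Country 1: TFP = 5.3 − 2.142 − 2.552 = 0.606%.
Country 2: TFP = 5.6 − 5.586 − 1.044 = -1.03%.
Difference = 0.606 − (-1.03) = 1.636 pp.

1.64 percentage points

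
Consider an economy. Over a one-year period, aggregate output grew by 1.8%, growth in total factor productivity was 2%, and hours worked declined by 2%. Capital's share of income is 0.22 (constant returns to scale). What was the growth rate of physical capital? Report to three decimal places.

Labor's share = 1 − 0.22 = 0.78.
gY = gA + 0.78×(-2) + 0.22×g.
0.22×g = 1.8 − 2 + 1.56 = 1.36.
g = 1.36 / 0.22 = 6.18182%.

Physical capital growth was 6.182%.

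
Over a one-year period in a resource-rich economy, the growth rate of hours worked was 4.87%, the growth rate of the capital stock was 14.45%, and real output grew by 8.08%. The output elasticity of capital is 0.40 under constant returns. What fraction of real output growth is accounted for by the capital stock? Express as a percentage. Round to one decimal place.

The capital stock contributed 0.4 × 14.45 = 5.78 pp.
Share of growth = 5.78 / 8.08 × 100 = 71.535%.

71.5%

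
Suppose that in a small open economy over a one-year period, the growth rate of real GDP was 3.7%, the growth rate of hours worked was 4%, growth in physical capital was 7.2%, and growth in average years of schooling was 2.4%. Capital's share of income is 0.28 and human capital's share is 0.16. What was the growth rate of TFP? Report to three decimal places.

Labor's share = 1 − 0.28 − 0.16 = 0.56.
Physical capital: 0.28 × 7.2 = 2.016 pp.
Average years of schooling: 0.16 × 2.4 = 0.384 pp.
Hours worked: 0.56 × 4 = 2.24 pp.
TFP growth = 3.7 − 4.64 = -0.94%.

-0.940%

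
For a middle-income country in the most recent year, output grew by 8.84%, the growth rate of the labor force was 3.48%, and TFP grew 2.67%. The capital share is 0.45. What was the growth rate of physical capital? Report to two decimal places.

9.46%

Labor's share = 1 − 0.45 = 0.55.
gY = gA + 0.55×3.48 + 0.45×g.
0.45×g = 8.84 − 2.67 − 1.914 = 4.256.
g = 4.256 / 0.45 = 9.4578%.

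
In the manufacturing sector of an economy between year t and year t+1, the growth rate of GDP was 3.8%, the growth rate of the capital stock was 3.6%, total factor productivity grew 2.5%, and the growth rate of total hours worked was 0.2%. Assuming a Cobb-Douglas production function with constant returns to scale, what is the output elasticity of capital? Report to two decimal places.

gY = gA + α·gK + (1−α)·gL, so gY − gA − gL = α(gK − gL).
3.8 − 2.5 − 0.2 = α × (3.6 − 0.2).
1.1 = 3.4 α, so α = 0.3235.

0.32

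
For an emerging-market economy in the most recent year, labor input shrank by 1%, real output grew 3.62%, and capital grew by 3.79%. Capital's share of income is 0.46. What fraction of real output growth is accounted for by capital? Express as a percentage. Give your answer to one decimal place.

Capital contributed 0.46 × 3.79 = 1.7434 pp.
Share of growth = 1.7434 / 3.62 × 100 = 48.16%.

Capital accounted for 48.2% of growth.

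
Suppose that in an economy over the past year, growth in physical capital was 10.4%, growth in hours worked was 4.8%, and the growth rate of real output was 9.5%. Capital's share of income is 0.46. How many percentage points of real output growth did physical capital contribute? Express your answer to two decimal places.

Contribution = share × growth = 0.46 × 10.4 = 4.784 pp.

4.78 pp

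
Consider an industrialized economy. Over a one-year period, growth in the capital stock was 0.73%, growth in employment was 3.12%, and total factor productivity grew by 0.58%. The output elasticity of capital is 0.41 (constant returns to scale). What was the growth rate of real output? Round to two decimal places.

Labor's share = 1 − 0.41 = 0.59.
The capital stock: 0.41 × 0.73 = 0.2993 pp.
Employment: 0.59 × 3.12 = 1.8408 pp.
Output growth = 0.58 + 2.1401 = 2.7201%.

Real output grew 2.72%.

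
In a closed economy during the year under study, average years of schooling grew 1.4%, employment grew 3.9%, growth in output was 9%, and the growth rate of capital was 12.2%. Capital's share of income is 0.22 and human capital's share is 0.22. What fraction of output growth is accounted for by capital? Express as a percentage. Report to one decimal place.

Capital contributed 0.22 × 12.2 = 2.684 pp.
Share of growth = 2.684 / 9 × 100 = 29.822%.

Capital accounted for 29.8% of growth.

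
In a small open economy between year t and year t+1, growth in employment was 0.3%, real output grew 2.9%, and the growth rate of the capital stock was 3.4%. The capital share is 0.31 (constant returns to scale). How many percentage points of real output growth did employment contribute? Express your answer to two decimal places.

Labor's share = 1 − 0.31 = 0.69.
Contribution = share × growth = 0.69 × 0.3 = 0.207 pp.

0.21 percentage points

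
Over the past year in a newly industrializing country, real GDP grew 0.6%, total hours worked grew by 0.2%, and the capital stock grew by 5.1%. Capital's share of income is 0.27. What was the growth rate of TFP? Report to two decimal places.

Labor's share = 1 − 0.27 = 0.73.
The capital stock: 0.27 × 5.1 = 1.377 pp.
Total hours worked: 0.73 × 0.2 = 0.146 pp.
TFP growth = 0.6 − 1.523 = -0.923%.

-0.92%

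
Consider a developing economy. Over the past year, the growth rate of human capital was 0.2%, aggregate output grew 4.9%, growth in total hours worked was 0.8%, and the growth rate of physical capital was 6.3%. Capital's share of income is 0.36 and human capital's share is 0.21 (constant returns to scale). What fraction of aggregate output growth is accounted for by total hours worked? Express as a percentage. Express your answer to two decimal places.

Labor's share = 1 − 0.36 − 0.21 = 0.43.
Total hours worked contributed 0.43 × 0.8 = 0.344 pp.
Share of growth = 0.344 / 4.9 × 100 = 7.0204%.

Total hours worked accounted for 7.02% of growth.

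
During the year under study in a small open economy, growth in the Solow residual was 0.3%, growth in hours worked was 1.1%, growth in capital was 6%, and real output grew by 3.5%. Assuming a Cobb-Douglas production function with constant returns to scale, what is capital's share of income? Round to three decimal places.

0.429

gY = gA + α·gK + (1−α)·gL, so gY − gA − gL = α(gK − gL).
3.5 − 0.3 − 1.1 = α × (6 − 1.1).
2.1 = 4.9 α, so α = 0.42857.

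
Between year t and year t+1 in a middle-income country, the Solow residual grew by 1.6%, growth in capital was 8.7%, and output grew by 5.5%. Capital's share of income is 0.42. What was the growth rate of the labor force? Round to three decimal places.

0.424%

Labor's share = 1 − 0.42 = 0.58.
gY = gA + 0.42×8.7 + 0.58×g.
0.58×g = 5.5 − 1.6 − 3.654 = 0.246.
g = 0.246 / 0.58 = 0.42414%.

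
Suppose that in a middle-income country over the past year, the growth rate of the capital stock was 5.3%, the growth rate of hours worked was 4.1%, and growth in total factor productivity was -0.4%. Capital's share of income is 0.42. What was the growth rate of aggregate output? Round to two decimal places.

Aggregate output growth was 4.20%.

Labor's share = 1 − 0.42 = 0.58.
The capital stock: 0.42 × 5.3 = 2.226 pp.
Hours worked: 0.58 × 4.1 = 2.378 pp.
Output growth = -0.4 + 4.604 = 4.204%.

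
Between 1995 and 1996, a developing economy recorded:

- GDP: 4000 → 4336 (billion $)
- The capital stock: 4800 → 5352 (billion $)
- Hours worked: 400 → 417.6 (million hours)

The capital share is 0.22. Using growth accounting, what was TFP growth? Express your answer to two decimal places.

TFP grew 2.44%.

GDP growth = (4336 − 4000) / 4000 = 8.4%.
The capital stock growth = (5352 − 4800) / 4800 = 11.5%.
Hours worked growth = (417.6 − 400) / 400 = 4.4%.
Labor's share = 1 − 0.22 = 0.78.
The capital stock: 0.22 × 11.5 = 2.53 pp.
Hours worked: 0.78 × 4.4 = 3.432 pp.
TFP growth = 8.4 − 5.962 = 2.438%.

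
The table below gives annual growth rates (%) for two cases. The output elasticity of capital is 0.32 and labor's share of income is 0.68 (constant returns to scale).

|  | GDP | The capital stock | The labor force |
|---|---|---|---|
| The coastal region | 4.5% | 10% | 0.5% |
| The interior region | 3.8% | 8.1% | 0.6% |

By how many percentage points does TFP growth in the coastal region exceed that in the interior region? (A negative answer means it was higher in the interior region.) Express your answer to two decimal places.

0.16 percentage points

Labor's share = 1 − 0.32 = 0.68.
The coastal region: TFP = 4.5 − 3.2 − 0.34 = 0.96%.
The interior region: TFP = 3.8 − 2.592 − 0.408 = 0.8%.
Difference = 0.96 − (0.8) = 0.16 pp.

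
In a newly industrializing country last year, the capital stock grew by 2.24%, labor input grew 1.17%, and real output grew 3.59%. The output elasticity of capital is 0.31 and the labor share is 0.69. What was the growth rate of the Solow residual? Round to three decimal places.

2.088%

Labor's share = 1 − 0.31 = 0.69.
The capital stock: 0.31 × 2.24 = 0.6944 pp.
Labor input: 0.69 × 1.17 = 0.8073 pp.
TFP growth = 3.59 − 1.5017 = 2.0883%.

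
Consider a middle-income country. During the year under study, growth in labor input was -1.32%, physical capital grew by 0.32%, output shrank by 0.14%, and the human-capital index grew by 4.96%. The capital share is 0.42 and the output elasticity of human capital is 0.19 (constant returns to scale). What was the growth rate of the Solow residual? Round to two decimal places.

Labor's share = 1 − 0.42 − 0.19 = 0.39.
Physical capital: 0.42 × 0.32 = 0.1344 pp.
The human-capital index: 0.19 × 4.96 = 0.9424 pp.
Labor input: 0.39 × (-1.32) = -0.5148 pp.
TFP growth = -0.14 − 0.562 = -0.702%.

-0.70%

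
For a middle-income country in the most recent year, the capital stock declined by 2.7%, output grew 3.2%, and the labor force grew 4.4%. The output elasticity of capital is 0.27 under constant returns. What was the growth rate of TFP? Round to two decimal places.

Labor's share = 1 − 0.27 = 0.73.
The capital stock: 0.27 × (-2.7) = -0.729 pp.
The labor force: 0.73 × 4.4 = 3.212 pp.
TFP growth = 3.2 − 2.483 = 0.717%.

0.72%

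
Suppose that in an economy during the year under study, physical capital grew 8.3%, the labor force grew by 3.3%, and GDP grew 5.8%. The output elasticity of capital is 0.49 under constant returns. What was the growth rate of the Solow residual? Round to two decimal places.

The Solow residual grew 0.05%.

Labor's share = 1 − 0.49 = 0.51.
Physical capital: 0.49 × 8.3 = 4.067 pp.
The labor force: 0.51 × 3.3 = 1.683 pp.
TFP growth = 5.8 − 5.75 = 0.05%.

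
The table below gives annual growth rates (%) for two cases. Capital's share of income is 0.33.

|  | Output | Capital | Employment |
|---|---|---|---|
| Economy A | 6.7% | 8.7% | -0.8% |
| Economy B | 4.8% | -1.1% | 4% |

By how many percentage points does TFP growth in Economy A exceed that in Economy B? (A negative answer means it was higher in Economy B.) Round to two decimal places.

1.88 percentage points

Labor's share = 1 − 0.33 = 0.67.
Economy A: TFP = 6.7 − 2.871 + 0.536 = 4.365%.
Economy B: TFP = 4.8 + 0.363 − 2.68 = 2.483%.
Difference = 4.365 − (2.483) = 1.882 pp.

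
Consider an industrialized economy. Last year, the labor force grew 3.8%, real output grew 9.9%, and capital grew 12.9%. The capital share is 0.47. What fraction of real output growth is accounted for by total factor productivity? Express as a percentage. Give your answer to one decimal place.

Total factor productivity accounted for 18.4% of growth.

Labor's share = 1 − 0.47 = 0.53.
Capital: 0.47 × 12.9 = 6.063 pp.
The labor force: 0.53 × 3.8 = 2.014 pp.
TFP growth = 9.9 − 8.077 = 1.823%.
TFP share of growth = 1.823 / 9.9 × 100 = 18.414%.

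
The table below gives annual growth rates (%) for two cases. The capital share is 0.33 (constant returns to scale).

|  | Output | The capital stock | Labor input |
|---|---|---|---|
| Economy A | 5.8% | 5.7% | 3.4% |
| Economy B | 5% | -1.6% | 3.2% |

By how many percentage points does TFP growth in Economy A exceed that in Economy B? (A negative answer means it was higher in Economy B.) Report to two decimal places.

-1.74 percentage points

Labor's share = 1 − 0.33 = 0.67.
Economy A: TFP = 5.8 − 1.881 − 2.278 = 1.641%.
Economy B: TFP = 5 + 0.528 − 2.144 = 3.384%.
Difference = 1.641 − (3.384) = -1.743 pp.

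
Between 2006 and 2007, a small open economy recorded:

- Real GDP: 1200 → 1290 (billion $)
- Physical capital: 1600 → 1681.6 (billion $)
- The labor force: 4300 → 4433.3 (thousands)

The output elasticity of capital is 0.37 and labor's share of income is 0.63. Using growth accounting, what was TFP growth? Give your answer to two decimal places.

3.66%

Real GDP growth = (1290 − 1200) / 1200 = 7.5%.
Physical capital growth = (1681.6 − 1600) / 1600 = 5.1%.
The labor force growth = (4433.3 − 4300) / 4300 = 3.1%.
Labor's share = 1 − 0.37 = 0.63.
Physical capital: 0.37 × 5.1 = 1.887 pp.
The labor force: 0.63 × 3.1 = 1.953 pp.
TFP growth = 7.5 − 3.84 = 3.66%.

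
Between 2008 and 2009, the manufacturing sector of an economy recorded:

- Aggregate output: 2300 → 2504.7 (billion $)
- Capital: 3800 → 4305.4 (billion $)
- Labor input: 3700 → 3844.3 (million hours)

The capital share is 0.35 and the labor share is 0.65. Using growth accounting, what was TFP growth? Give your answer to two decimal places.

TFP grew 1.71%.

Aggregate output growth = (2504.7 − 2300) / 2300 = 8.9%.
Capital growth = (4305.4 − 3800) / 3800 = 13.3%.
Labor input growth = (3844.3 − 3700) / 3700 = 3.9%.
Labor's share = 1 − 0.35 = 0.65.
Capital: 0.35 × 13.3 = 4.655 pp.
Labor input: 0.65 × 3.9 = 2.535 pp.
TFP growth = 8.9 − 7.19 = 1.71%.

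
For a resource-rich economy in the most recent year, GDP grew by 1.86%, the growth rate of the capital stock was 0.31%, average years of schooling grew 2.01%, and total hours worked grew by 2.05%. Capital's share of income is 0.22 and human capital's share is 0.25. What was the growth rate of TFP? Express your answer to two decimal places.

Labor's share = 1 − 0.22 − 0.25 = 0.53.
The capital stock: 0.22 × 0.31 = 0.0682 pp.
Average years of schooling: 0.25 × 2.01 = 0.5025 pp.
Total hours worked: 0.53 × 2.05 = 1.0865 pp.
TFP growth = 1.86 − 1.6572 = 0.2028%.

0.20%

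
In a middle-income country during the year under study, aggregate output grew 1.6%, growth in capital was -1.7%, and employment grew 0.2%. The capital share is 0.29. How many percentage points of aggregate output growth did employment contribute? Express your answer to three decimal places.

0.142 pp

Labor's share = 1 − 0.29 = 0.71.
Contribution = share × growth = 0.71 × 0.2 = 0.142 pp.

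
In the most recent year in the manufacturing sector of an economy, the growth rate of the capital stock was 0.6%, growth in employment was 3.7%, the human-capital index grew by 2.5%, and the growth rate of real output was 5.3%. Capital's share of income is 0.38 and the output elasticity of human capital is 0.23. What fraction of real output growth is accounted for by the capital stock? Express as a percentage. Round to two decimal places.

The capital stock accounted for 4.30% of growth.

The capital stock contributed 0.38 × 0.6 = 0.228 pp.
Share of growth = 0.228 / 5.3 × 100 = 4.3019%.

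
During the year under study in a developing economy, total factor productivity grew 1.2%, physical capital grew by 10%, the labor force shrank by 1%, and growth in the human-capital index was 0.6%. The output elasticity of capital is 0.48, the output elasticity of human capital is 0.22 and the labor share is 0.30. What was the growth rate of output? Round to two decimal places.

Output growth was 5.83%.

Labor's share = 1 − 0.48 − 0.22 = 0.3.
Physical capital: 0.48 × 10 = 4.8 pp.
The human-capital index: 0.22 × 0.6 = 0.132 pp.
The labor force: 0.3 × (-1) = -0.3 pp.
Output growth = 1.2 + 4.632 = 5.832%.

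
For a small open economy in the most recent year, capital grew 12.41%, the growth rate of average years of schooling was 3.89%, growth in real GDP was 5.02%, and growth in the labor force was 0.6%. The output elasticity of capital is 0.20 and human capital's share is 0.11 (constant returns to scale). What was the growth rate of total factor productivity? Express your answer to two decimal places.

Labor's share = 1 − 0.2 − 0.11 = 0.69.
Capital: 0.2 × 12.41 = 2.482 pp.
Average years of schooling: 0.11 × 3.89 = 0.4279 pp.
The labor force: 0.69 × 0.6 = 0.414 pp.
TFP growth = 5.02 − 3.3239 = 1.6961%.

1.70%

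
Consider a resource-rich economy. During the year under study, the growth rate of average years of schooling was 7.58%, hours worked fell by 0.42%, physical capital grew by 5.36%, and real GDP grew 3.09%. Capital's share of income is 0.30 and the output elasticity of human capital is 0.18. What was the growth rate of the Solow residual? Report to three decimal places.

Labor's share = 1 − 0.3 − 0.18 = 0.52.
Physical capital: 0.3 × 5.36 = 1.608 pp.
Average years of schooling: 0.18 × 7.58 = 1.3644 pp.
Hours worked: 0.52 × (-0.42) = -0.2184 pp.
TFP growth = 3.09 − 2.754 = 0.336%.

0.336%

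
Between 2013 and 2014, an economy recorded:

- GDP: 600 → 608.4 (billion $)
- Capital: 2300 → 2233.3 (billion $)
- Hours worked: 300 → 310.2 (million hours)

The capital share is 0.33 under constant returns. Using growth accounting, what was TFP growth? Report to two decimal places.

GDP growth = (608.4 − 600) / 600 = 1.4%.
Capital growth = (2233.3 − 2300) / 2300 = -2.9%.
Hours worked growth = (310.2 − 300) / 300 = 3.4%.
Labor's share = 1 − 0.33 = 0.67.
Capital: 0.33 × (-2.9) = -0.957 pp.
Hours worked: 0.67 × 3.4 = 2.278 pp.
TFP growth = 1.4 − 1.321 = 0.079%.

0.08%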